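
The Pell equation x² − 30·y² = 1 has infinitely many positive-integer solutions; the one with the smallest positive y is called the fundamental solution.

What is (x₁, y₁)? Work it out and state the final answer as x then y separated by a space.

[5; 2,10] for √30; ℓ=2 ⇒ convergent index 1
a_0=5:  p_0=5·1+0=5,  q_0=5·0+1=1
a_1=2:  p_1=2·5+1=11,  q_1=2·1+0=2
→ (11, 2).  Check: 11²=121, 30·2²=120, difference 1.

11 2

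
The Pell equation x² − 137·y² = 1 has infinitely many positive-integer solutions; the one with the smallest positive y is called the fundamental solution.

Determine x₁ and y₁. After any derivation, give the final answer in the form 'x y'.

[11; 1,2,2,1,1,2,2,1,22] for √137; ℓ=9 ⇒ convergent index 17
a_0=11:  p_0=11·1+0=11,  q_0=11·0+1=1
a_1=1:  p_1=1·11+1=12,  q_1=1·1+0=1
a_2=2:  p_2=2·12+11=35,  q_2=2·1+1=3
a_3=2:  p_3=2·35+12=82,  q_3=2·3+1=7
a_4=1:  p_4=1·82+35=117,  q_4=1·7+3=10
a_5=1:  p_5=1·117+82=199,  q_5=1·10+7=17
…
a_7=2:  p_7=2·515+199=1229,  q_7=2·44+17=105
a_8=1:  p_8=1·1229+515=1744,  q_8=1·105+44=149
a_9=22:  p_9=22·1744+1229=39597,  q_9=22·149+105=3383
…
a_13=1:  p_13=1·285899+122279=408178,  q_13=1·24426+10447=34873
…
a_15=2:  p_15=2·694077+408178=1796332,  q_15=2·59299+34873=153471
a_16=2:  p_16=2·1796332+694077=4286741,  q_16=2·153471+59299=366241
a_17=1:  p_17=1·4286741+1796332=6083073,  q_17=1·366241+153471=519712
fundamental: x₁=6083073, y₁=519712  (since 37003777123329 − 137·270100562944 = 1)

6083073 519712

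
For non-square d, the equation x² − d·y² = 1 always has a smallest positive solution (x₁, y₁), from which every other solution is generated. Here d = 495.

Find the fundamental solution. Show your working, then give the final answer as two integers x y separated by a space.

89 4

d=495: √d = [22; 4,44] (ℓ=2, even), read p_1/q_1
k=0  a_k=22  p_k/q_k = 22/1
k=1  a_k=4  p_k/q_k = 89/4
(x₁, y₁) = (89, 4);  89² − 495·4² = 1 ✓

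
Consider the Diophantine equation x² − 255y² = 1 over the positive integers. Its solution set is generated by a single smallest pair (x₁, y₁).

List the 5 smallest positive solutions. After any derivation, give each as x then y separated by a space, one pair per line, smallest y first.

16 1
511 32
16336 1023
522241 32704
16695376 1045505

[15; 1,30] for √255; ℓ=2 ⇒ convergent index 1
step 0: (15, 1)  from 15·(1,0) + (0,1)
step 1: (16, 1)  from 1·(15,1) + (1,0)
(x₁, y₁) = (16, 1);  16² − 255·1² = 1 ✓
n=2: (16,1)∘(16,1) = (16·16+255·1·1, 16·1+1·16) = (511,32)
n=3: (511,32)∘(16,1) = (16·511+255·1·32, 16·32+1·511) = (16336,1023)
n=4: (16336,1023)∘(16,1) = (16·16336+255·1·1023, 16·1023+1·16336) = (522241,32704)
n=5: (522241,32704)∘(16,1) = (16·522241+255·1·32704, 16·32704+1·522241) = (16695376,1045505)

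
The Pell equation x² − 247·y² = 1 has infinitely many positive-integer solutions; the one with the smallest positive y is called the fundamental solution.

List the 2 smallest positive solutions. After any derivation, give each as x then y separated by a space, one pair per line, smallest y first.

d=247: √d = [15; 1,2,1,1,9,1,9,1,1,2,1,30] (ℓ=12, even), read p_11/q_11
k=0  a_k=15  p_k/q_k = 15/1
k=1  a_k=1  p_k/q_k = 16/1
…
k=7  a_k=9  p_k/q_k = 11520/733
k=8  a_k=1  p_k/q_k = 12683/807
…
k=10  a_k=2  p_k/q_k = 61089/3887
k=11  a_k=1  p_k/q_k = 85292/5427
fundamental: x₁=85292, y₁=5427  (since 7274725264 − 247·29452329 = 1)
(x_2, y_2) = (85292·85292 + 247·5427·5427, 85292·5427 + 5427·85292) = (14549450527, 925759368)

85292 5427
14549450527 925759368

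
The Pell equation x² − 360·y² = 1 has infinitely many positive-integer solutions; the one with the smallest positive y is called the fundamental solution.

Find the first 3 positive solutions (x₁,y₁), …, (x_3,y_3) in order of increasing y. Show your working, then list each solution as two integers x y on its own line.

d=360: √d = [18; 1,36] (ℓ=2, even), read p_1/q_1
k=0  a_k=18  p_k/q_k = 18/1
k=1  a_k=1  p_k/q_k = 19/1
fundamental: x₁=19, y₁=1  (since 361 − 360·1 = 1)
k=2:  x_2 = 19·19+360·1·1 = 721,  y_2 = 19·1+1·19 = 38
k=3:  x_3 = 19·721+360·1·38 = 27379,  y_3 = 19·38+1·721 = 1443

19 1
721 38
27379 1443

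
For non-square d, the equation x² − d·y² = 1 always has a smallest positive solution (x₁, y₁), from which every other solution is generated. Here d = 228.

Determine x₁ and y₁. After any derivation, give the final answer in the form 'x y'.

151 10

[15; 10,30] for √228; ℓ=2 ⇒ convergent index 1
k=0  a_k=15  p_k/q_k = 15/1
k=1  a_k=10  p_k/q_k = 151/10
→ (151, 10).  Check: 151²=22801, 228·10²=22800, difference 1.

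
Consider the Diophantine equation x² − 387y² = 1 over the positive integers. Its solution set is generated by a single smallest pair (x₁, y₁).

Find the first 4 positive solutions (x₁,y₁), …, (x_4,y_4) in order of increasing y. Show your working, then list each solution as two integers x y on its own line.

√387 = [19; 1,2,19,2,1,38, …], period ℓ=6 (even) → k=5
a_0=19:  p_0=19·1+0=19,  q_0=19·0+1=1
…
a_3=19:  p_3=19·59+20=1141,  q_3=19·3+1=58
a_4=2:  p_4=2·1141+59=2341,  q_4=2·58+3=119
a_5=1:  p_5=1·2341+1141=3482,  q_5=1·119+58=177
(x₁, y₁) = (3482, 177);  3482² − 387·177² = 1 ✓
n=2: (3482,177)∘(3482,177) = (3482·3482+387·177·177, 3482·177+177·3482) = (24248647,1232628)
n=3: (24248647,1232628)∘(3482,177) = (3482·24248647+387·177·1232628, 3482·1232628+177·24248647) = (168867574226,8584021215)
n=4: (168867574226,8584021215)∘(3482,177) = (3482·168867574226+387·177·8584021215, 3482·8584021215+177·168867574226) = (1175993762661217,59779122508632)

3482 177
24248647 1232628
168867574226 8584021215
1175993762661217 59779122508632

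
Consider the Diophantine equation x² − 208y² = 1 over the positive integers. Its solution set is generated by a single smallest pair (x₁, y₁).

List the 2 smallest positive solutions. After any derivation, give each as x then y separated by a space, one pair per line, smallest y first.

d=208: √d = [14; 2,2,1,2,2,28] (ℓ=6, even), read p_5/q_5
k=0  a_k=14  p_k/q_k = 14/1
k=1  a_k=2  p_k/q_k = 29/2
k=2  a_k=2  p_k/q_k = 72/5
…
k=4  a_k=2  p_k/q_k = 274/19
k=5  a_k=2  p_k/q_k = 649/45
(x₁, y₁) = (649, 45);  649² − 208·45² = 1 ✓
k=2:  x_2 = 649·649+208·45·45 = 842401,  y_2 = 649·45+45·649 = 58410

649 45
842401 58410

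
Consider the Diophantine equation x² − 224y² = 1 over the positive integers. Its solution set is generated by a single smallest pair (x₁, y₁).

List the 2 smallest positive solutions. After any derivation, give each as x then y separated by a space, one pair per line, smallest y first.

15 1
449 30

[14; 1,28] for √224; ℓ=2 ⇒ convergent index 1
i=0: a=14 ⇒ p=14, q=1
i=1: a=1 ⇒ p=15, q=1
fundamental: x₁=15, y₁=1  (since 225 − 224·1 = 1)
n=2: (15,1)∘(15,1) = (15·15+224·1·1, 15·1+1·15) = (449,30)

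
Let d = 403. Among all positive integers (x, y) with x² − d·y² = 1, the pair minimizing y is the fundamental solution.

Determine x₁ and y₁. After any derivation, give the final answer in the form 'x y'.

[20; 13,2,1,3,1,3,1,2,13,40] for √403; ℓ=10 ⇒ convergent index 9
step 0: (20, 1)  from 20·(1,0) + (0,1)
…
step 2: (542, 27)  from 2·(261,13) + (20,1)
step 3: (803, 40)  from 1·(542,27) + (261,13)
step 4: (2951, 147)  from 3·(803,40) + (542,27)
…
step 8: (50147, 2498)  from 2·(17967,895) + (14213,708)
step 9: (669878, 33369)  from 13·(50147,2498) + (17967,895)
→ (669878, 33369).  Check: 669878²=448736534884, 403·33369²=448736534883, difference 1.

669878 33369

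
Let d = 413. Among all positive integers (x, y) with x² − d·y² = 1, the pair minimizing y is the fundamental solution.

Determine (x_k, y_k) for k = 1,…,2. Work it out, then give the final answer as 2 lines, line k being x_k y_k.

113399 5580
25718666401 1265532840

√413 = [20; 3,9,1,4,1,9,3,40, …], period ℓ=8 (even) → k=7
k=0  a_k=20  p_k/q_k = 20/1
…
k=2  a_k=9  p_k/q_k = 569/28
…
k=4  a_k=4  p_k/q_k = 3089/152
…
k=6  a_k=9  p_k/q_k = 36560/1799
k=7  a_k=3  p_k/q_k = 113399/5580
→ (113399, 5580).  Check: 113399²=12859333201, 413·5580²=12859333200, difference 1.
n=2: (113399,5580)∘(113399,5580) = (113399·113399+413·5580·5580, 113399·5580+5580·113399) = (25718666401,1265532840)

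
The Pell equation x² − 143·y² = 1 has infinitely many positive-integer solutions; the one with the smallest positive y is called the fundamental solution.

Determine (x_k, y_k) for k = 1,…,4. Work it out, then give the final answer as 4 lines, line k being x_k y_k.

12 1
287 24
6876 575
164737 13776

[11; 1,22] for √143; ℓ=2 ⇒ convergent index 1
i=0: a=11 ⇒ p=11, q=1
i=1: a=1 ⇒ p=12, q=1
fundamental: x₁=12, y₁=1  (since 144 − 143·1 = 1)
(x_2, y_2) = (12·12 + 143·1·1, 12·1 + 1·12) = (287, 24)
(x_3, y_3) = (12·287 + 143·1·24, 12·24 + 1·287) = (6876, 575)
(x_4, y_4) = (12·6876 + 143·1·575, 12·575 + 1·6876) = (164737, 13776)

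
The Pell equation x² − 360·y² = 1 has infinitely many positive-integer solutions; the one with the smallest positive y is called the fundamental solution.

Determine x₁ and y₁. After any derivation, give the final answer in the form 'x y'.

√360 = [18; 1,36, …], period ℓ=2 (even) → k=1
step 0: (18, 1)  from 18·(1,0) + (0,1)
step 1: (19, 1)  from 1·(18,1) + (1,0)
fundamental: x₁=19, y₁=1  (since 361 − 360·1 = 1)

19 1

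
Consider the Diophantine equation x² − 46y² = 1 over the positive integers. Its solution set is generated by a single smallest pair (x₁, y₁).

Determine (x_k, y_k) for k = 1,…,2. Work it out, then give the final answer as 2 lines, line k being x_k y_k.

24335 3588
1184384449 174627960

[6; 1,3,1,1,2,6,2,1,1,3,1,12] for √46; ℓ=12 ⇒ convergent index 11
i=0: a=6 ⇒ p=6, q=1
…
i=3: a=1 ⇒ p=34, q=5
…
i=5: a=2 ⇒ p=156, q=23
i=6: a=6 ⇒ p=997, q=147
i=7: a=2 ⇒ p=2150, q=317
i=8: a=1 ⇒ p=3147, q=464
i=9: a=1 ⇒ p=5297, q=781
i=10: a=3 ⇒ p=19038, q=2807
i=11: a=1 ⇒ p=24335, q=3588
(x₁, y₁) = (24335, 3588);  24335² − 46·3588² = 1 ✓
n=2: (24335,3588)∘(24335,3588) = (24335·24335+46·3588·3588, 24335·3588+3588·24335) = (1184384449,174627960)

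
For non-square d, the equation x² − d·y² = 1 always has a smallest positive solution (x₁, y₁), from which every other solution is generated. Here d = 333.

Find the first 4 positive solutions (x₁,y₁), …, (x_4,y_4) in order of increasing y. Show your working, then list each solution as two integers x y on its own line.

[18; 4,36] for √333; ℓ=2 ⇒ convergent index 1
step 0: (18, 1)  from 18·(1,0) + (0,1)
step 1: (73, 4)  from 4·(18,1) + (1,0)
→ (73, 4).  Check: 73²=5329, 333·4²=5328, difference 1.
(73+4√333)^2 = 10657 + 584√333
(73+4√333)^3 = 1555849 + 85260√333
(73+4√333)^4 = 227143297 + 12447376√333

73 4
10657 584
1555849 85260
227143297 12447376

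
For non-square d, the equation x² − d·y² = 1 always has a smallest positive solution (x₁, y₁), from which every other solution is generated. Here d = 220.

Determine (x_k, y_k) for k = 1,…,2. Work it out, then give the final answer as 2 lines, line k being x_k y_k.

[14; 1,4,1,28] for √220; ℓ=4 ⇒ convergent index 3
step 0: (14, 1)  from 14·(1,0) + (0,1)
…
step 2: (74, 5)  from 4·(15,1) + (14,1)
step 3: (89, 6)  from 1·(74,5) + (15,1)
(x₁, y₁) = (89, 6);  89² − 220·6² = 1 ✓
n=2: (89,6)∘(89,6) = (89·89+220·6·6, 89·6+6·89) = (15841,1068)

89 6
15841 1068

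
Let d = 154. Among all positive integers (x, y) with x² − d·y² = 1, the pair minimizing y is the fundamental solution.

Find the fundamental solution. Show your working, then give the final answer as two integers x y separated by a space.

√154 = [12; 2,2,3,1,2,1,3,2,2,24, …], period ℓ=10 (even) → k=9
i=0: a=12 ⇒ p=12, q=1
i=1: a=2 ⇒ p=25, q=2
i=2: a=2 ⇒ p=62, q=5
i=3: a=3 ⇒ p=211, q=17
i=4: a=1 ⇒ p=273, q=22
i=5: a=2 ⇒ p=757, q=61
i=6: a=1 ⇒ p=1030, q=83
i=7: a=3 ⇒ p=3847, q=310
i=8: a=2 ⇒ p=8724, q=703
i=9: a=2 ⇒ p=21295, q=1716
(x₁, y₁) = (21295, 1716);  21295² − 154·1716² = 1 ✓

21295 1716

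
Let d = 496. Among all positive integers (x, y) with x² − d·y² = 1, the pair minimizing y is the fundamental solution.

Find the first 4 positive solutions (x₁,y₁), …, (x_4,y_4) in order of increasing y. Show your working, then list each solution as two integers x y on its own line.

4620799 207480
42703566796801 1917446753040
394649197502177907199 17720272078000750440
3647189234337689639247667201 163763630995505661818050080

√496 → a₀=22, period (3,1,2,4,1,…,1,3,44); ℓ=16 even so k=15
k=0  a_k=22  p_k/q_k = 22/1
k=1  a_k=3  p_k/q_k = 67/3
…
k=3  a_k=2  p_k/q_k = 245/11
…
k=8  a_k=2  p_k/q_k = 14543/653
…
k=11  a_k=1  p_k/q_k = 84875/3811
…
k=13  a_k=2  p_k/q_k = 863293/38763
k=14  a_k=1  p_k/q_k = 1252502/56239
k=15  a_k=3  p_k/q_k = 4620799/207480
fundamental: x₁=4620799, y₁=207480  (since 21351783398401 − 496·43047950400 = 1)
(4620799+207480√496)^2 = 42703566796801 + 1917446753040√496
(4620799+207480√496)^3 = 394649197502177907199 + 17720272078000750440√496
(4620799+207480√496)^4 = 3647189234337689639247667201 + 163763630995505661818050080√496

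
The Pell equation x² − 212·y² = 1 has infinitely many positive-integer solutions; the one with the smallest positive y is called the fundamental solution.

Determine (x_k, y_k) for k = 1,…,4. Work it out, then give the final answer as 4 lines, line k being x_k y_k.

66249 4550
8777860001 602865900
1163048894346249 79878526013650
154101652394311440001 10583744939153731800

√212 → a₀=14, period (1,1,3,1,1,…,1,1,28); ℓ=14 even so k=13
i=0: a=14 ⇒ p=14, q=1
i=1: a=1 ⇒ p=15, q=1
i=2: a=1 ⇒ p=29, q=2
i=3: a=3 ⇒ p=102, q=7
…
i=5: a=1 ⇒ p=233, q=16
…
i=10: a=1 ⇒ p=7979, q=548
i=11: a=3 ⇒ p=29135, q=2001
i=12: a=1 ⇒ p=37114, q=2549
i=13: a=1 ⇒ p=66249, q=4550
fundamental: x₁=66249, y₁=4550  (since 4388930001 − 212·20702500 = 1)
(66249+4550√212)^2 = 8777860001 + 602865900√212
(66249+4550√212)^3 = 1163048894346249 + 79878526013650√212
(66249+4550√212)^4 = 154101652394311440001 + 10583744939153731800√212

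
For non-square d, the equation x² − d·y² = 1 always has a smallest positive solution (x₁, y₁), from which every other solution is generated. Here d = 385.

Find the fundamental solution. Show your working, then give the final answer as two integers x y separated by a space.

95831 4884

[19; 1,1,1,1,1,…,1,1,38] for √385; ℓ=16 ⇒ convergent index 15
k=0  a_k=19  p_k/q_k = 19/1
…
k=4  a_k=1  p_k/q_k = 98/5
k=5  a_k=1  p_k/q_k = 157/8
k=6  a_k=3  p_k/q_k = 569/29
k=7  a_k=1  p_k/q_k = 726/37
k=8  a_k=2  p_k/q_k = 2021/103
k=9  a_k=1  p_k/q_k = 2747/140
k=10  a_k=3  p_k/q_k = 10262/523
…
k=12  a_k=1  p_k/q_k = 23271/1186
…
k=14  a_k=1  p_k/q_k = 59551/3035
k=15  a_k=1  p_k/q_k = 95831/4884
fundamental: x₁=95831, y₁=4884  (since 9183580561 − 385·23853456 = 1)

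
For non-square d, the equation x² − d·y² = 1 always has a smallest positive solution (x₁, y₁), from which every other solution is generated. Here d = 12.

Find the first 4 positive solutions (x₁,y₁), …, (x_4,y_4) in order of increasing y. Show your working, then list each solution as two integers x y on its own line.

d=12: √d = [3; 2,6] (ℓ=2, even), read p_1/q_1
i=0: a=3 ⇒ p=3, q=1
i=1: a=2 ⇒ p=7, q=2
fundamental: x₁=7, y₁=2  (since 49 − 12·4 = 1)
(7+2√12)^2 = 97 + 28√12
(7+2√12)^3 = 1351 + 390√12
(7+2√12)^4 = 18817 + 5432√12

7 2
97 28
1351 390
18817 5432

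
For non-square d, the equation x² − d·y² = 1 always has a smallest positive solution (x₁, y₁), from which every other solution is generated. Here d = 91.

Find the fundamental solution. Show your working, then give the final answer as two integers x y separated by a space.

1574 165

√91 → a₀=9, period (1,1,5,1,5,1,1,18); ℓ=8 even so k=7
step 0: (9, 1)  from 9·(1,0) + (0,1)
…
step 3: (105, 11)  from 5·(19,2) + (10,1)
step 4: (124, 13)  from 1·(105,11) + (19,2)
…
step 6: (849, 89)  from 1·(725,76) + (124,13)
step 7: (1574, 165)  from 1·(849,89) + (725,76)
fundamental: x₁=1574, y₁=165  (since 2477476 − 91·27225 = 1)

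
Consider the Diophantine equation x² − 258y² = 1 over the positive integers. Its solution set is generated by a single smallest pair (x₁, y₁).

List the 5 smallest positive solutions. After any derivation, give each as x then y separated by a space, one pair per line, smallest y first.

257 16
132097 8224
67897601 4227120
34899234817 2172731456
17938138798337 1116779741264

√258 = [16; 16,32, …], period ℓ=2 (even) → k=1
a_0=16:  p_0=16·1+0=16,  q_0=16·0+1=1
a_1=16:  p_1=16·16+1=257,  q_1=16·1+0=16
(x₁, y₁) = (257, 16);  257² − 258·16² = 1 ✓
n=2: (257,16)∘(257,16) = (257·257+258·16·16, 257·16+16·257) = (132097,8224)
n=3: (132097,8224)∘(257,16) = (257·132097+258·16·8224, 257·8224+16·132097) = (67897601,4227120)
n=4: (67897601,4227120)∘(257,16) = (257·67897601+258·16·4227120, 257·4227120+16·67897601) = (34899234817,2172731456)
n=5: (34899234817,2172731456)∘(257,16) = (257·34899234817+258·16·2172731456, 257·2172731456+16·34899234817) = (17938138798337,1116779741264)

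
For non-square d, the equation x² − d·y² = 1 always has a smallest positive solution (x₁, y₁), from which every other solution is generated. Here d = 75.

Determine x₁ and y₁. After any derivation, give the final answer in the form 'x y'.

26 3

[8; 1,1,1,16] for √75; ℓ=4 ⇒ convergent index 3
k=0  a_k=8  p_k/q_k = 8/1
…
k=2  a_k=1  p_k/q_k = 17/2
k=3  a_k=1  p_k/q_k = 26/3
→ (26, 3).  Check: 26²=676, 75·3²=675, difference 1.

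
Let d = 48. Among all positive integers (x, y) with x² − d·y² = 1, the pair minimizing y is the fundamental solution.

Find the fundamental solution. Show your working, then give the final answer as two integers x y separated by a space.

d=48: √d = [6; 1,12] (ℓ=2, even), read p_1/q_1
a_0=6:  p_0=6·1+0=6,  q_0=6·0+1=1
a_1=1:  p_1=1·6+1=7,  q_1=1·1+0=1
→ (7, 1).  Check: 7²=49, 48·1²=48, difference 1.

7 1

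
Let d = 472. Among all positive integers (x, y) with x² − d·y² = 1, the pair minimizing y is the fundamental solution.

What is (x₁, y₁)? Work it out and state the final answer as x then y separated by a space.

√472 = [21; 1,2,1,1,1,…,2,1,42, …], period ℓ=14 (even) → k=13
k=0  a_k=21  p_k/q_k = 21/1
k=1  a_k=1  p_k/q_k = 22/1
…
k=7  a_k=5  p_k/q_k = 5779/266
k=8  a_k=4  p_k/q_k = 24224/1115
k=9  a_k=1  p_k/q_k = 30003/1381
…
k=12  a_k=2  p_k/q_k = 222687/10250
k=13  a_k=1  p_k/q_k = 306917/14127
fundamental: x₁=306917, y₁=14127  (since 94198044889 − 472·199572129 = 1)

306917 14127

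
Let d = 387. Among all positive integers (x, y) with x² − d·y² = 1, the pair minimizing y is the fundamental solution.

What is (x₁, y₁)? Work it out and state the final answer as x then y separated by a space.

[19; 1,2,19,2,1,38] for √387; ℓ=6 ⇒ convergent index 5
step 0: (19, 1)  from 19·(1,0) + (0,1)
step 1: (20, 1)  from 1·(19,1) + (1,0)
step 2: (59, 3)  from 2·(20,1) + (19,1)
…
step 4: (2341, 119)  from 2·(1141,58) + (59,3)
step 5: (3482, 177)  from 1·(2341,119) + (1141,58)
→ (3482, 177).  Check: 3482²=12124324, 387·177²=12124323, difference 1.

3482 177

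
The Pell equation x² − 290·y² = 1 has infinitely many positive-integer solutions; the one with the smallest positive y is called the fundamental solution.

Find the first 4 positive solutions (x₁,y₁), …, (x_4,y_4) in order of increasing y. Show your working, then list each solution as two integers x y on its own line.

√290 → a₀=17, period (34); ℓ=1 odd so k=1
step 0: (17, 1)  from 17·(1,0) + (0,1)
step 1: (579, 34)  from 34·(17,1) + (1,0)
fundamental: x₁=579, y₁=34  (since 335241 − 290·1156 = 1)
(x_2, y_2) = (579·579 + 290·34·34, 579·34 + 34·579) = (670481, 39372)
(x_3, y_3) = (579·670481 + 290·34·39372, 579·39372 + 34·670481) = (776416419, 45592742)
(x_4, y_4) = (579·776416419 + 290·34·45592742, 579·45592742 + 34·776416419) = (899089542721, 52796355864)

579 34
670481 39372
776416419 45592742
899089542721 52796355864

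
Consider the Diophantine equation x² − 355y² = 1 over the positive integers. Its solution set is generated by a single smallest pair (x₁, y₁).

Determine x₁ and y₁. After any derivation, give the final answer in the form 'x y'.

954809 50676

√355 = [18; 1,5,3,3,1,6,1,3,3,5,1,36, …], period ℓ=12 (even) → k=11
a_0=18:  p_0=18·1+0=18,  q_0=18·0+1=1
a_1=1:  p_1=1·18+1=19,  q_1=1·1+0=1
a_2=5:  p_2=5·19+18=113,  q_2=5·1+1=6
a_3=3:  p_3=3·113+19=358,  q_3=3·6+1=19
a_4=3:  p_4=3·358+113=1187,  q_4=3·19+6=63
a_5=1:  p_5=1·1187+358=1545,  q_5=1·63+19=82
a_6=6:  p_6=6·1545+1187=10457,  q_6=6·82+63=555
a_7=1:  p_7=1·10457+1545=12002,  q_7=1·555+82=637
…
a_9=3:  p_9=3·46463+12002=151391,  q_9=3·2466+637=8035
a_10=5:  p_10=5·151391+46463=803418,  q_10=5·8035+2466=42641
a_11=1:  p_11=1·803418+151391=954809,  q_11=1·42641+8035=50676
(x₁, y₁) = (954809, 50676);  954809² − 355·50676² = 1 ✓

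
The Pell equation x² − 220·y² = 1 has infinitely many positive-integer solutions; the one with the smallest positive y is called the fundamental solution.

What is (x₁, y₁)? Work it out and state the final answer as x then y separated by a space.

√220 = [14; 1,4,1,28, …], period ℓ=4 (even) → k=3
a_0=14:  p_0=14·1+0=14,  q_0=14·0+1=1
…
a_2=4:  p_2=4·15+14=74,  q_2=4·1+1=5
a_3=1:  p_3=1·74+15=89,  q_3=1·5+1=6
(x₁, y₁) = (89, 6);  89² − 220·6² = 1 ✓

89 6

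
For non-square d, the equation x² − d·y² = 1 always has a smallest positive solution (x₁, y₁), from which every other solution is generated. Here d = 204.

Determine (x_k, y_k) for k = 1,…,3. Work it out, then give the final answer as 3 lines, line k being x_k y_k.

√204 = [14; 3,1,1,6,1,1,3,28, …], period ℓ=8 (even) → k=7
step 0: (14, 1)  from 14·(1,0) + (0,1)
step 1: (43, 3)  from 3·(14,1) + (1,0)
step 2: (57, 4)  from 1·(43,3) + (14,1)
step 3: (100, 7)  from 1·(57,4) + (43,3)
step 4: (657, 46)  from 6·(100,7) + (57,4)
step 5: (757, 53)  from 1·(657,46) + (100,7)
step 6: (1414, 99)  from 1·(757,53) + (657,46)
step 7: (4999, 350)  from 3·(1414,99) + (757,53)
→ (4999, 350).  Check: 4999²=24990001, 204·350²=24990000, difference 1.
(x_2, y_2) = (4999·4999 + 204·350·350, 4999·350 + 350·4999) = (49980001, 3499300)
(x_3, y_3) = (4999·49980001 + 204·350·3499300, 4999·3499300 + 350·49980001) = (499700044999, 34986001050)

4999 350
49980001 3499300
499700044999 34986001050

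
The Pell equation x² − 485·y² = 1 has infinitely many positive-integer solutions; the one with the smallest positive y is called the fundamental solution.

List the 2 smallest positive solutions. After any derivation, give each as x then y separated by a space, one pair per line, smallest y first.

969 44
1877921 85272

√485 → a₀=22, period (44); ℓ=1 odd so k=1
a_0=22:  p_0=22·1+0=22,  q_0=22·0+1=1
a_1=44:  p_1=44·22+1=969,  q_1=44·1+0=44
→ (969, 44).  Check: 969²=938961, 485·44²=938960, difference 1.
(969+44√485)^2 = 1877921 + 85272√485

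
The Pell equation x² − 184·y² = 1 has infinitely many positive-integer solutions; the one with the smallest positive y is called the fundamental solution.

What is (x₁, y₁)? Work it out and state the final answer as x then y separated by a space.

[13; 1,1,3,2,1,2,1,2,3,1,1,26] for √184; ℓ=12 ⇒ convergent index 11
a_0=13:  p_0=13·1+0=13,  q_0=13·0+1=1
a_1=1:  p_1=1·13+1=14,  q_1=1·1+0=1
a_2=1:  p_2=1·14+13=27,  q_2=1·1+1=2
a_3=3:  p_3=3·27+14=95,  q_3=3·2+1=7
a_4=2:  p_4=2·95+27=217,  q_4=2·7+2=16
a_5=1:  p_5=1·217+95=312,  q_5=1·16+7=23
a_6=2:  p_6=2·312+217=841,  q_6=2·23+16=62
a_7=1:  p_7=1·841+312=1153,  q_7=1·62+23=85
a_8=2:  p_8=2·1153+841=3147,  q_8=2·85+62=232
…
a_10=1:  p_10=1·10594+3147=13741,  q_10=1·781+232=1013
a_11=1:  p_11=1·13741+10594=24335,  q_11=1·1013+781=1794
(x₁, y₁) = (24335, 1794);  24335² − 184·1794² = 1 ✓

24335 1794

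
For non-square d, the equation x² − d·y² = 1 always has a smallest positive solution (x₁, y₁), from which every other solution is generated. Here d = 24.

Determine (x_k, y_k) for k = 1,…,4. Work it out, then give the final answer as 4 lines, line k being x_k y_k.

[4; 1,8] for √24; ℓ=2 ⇒ convergent index 1
k=0  a_k=4  p_k/q_k = 4/1
k=1  a_k=1  p_k/q_k = 5/1
(x₁, y₁) = (5, 1);  5² − 24·1² = 1 ✓
k=2:  x_2 = 5·5+24·1·1 = 49,  y_2 = 5·1+1·5 = 10
k=3:  x_3 = 5·49+24·1·10 = 485,  y_3 = 5·10+1·49 = 99
k=4:  x_4 = 5·485+24·1·99 = 4801,  y_4 = 5·99+1·485 = 980

5 1
49 10
485 99
4801 980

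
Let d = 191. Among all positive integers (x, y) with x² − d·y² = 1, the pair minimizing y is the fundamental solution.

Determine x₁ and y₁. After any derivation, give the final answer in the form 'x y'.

√191 = [13; 1,4,1,1,3,…,4,1,26, …], period ℓ=16 (even) → k=15
i=0: a=13 ⇒ p=13, q=1
i=1: a=1 ⇒ p=14, q=1
i=2: a=4 ⇒ p=69, q=5
…
i=4: a=1 ⇒ p=152, q=11
…
i=7: a=2 ⇒ p=2999, q=217
…
i=14: a=4 ⇒ p=7377553, q=533821
i=15: a=1 ⇒ p=8994000, q=650783
→ (8994000, 650783).  Check: 8994000²=80892036000000, 191·650783²=80892035999999, difference 1.

8994000 650783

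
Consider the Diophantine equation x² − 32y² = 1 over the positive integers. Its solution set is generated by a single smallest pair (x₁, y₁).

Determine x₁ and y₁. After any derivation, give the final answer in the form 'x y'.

17 3

√32 → a₀=5, period (1,1,1,10); ℓ=4 even so k=3
k=0  a_k=5  p_k/q_k = 5/1
…
k=2  a_k=1  p_k/q_k = 11/2
k=3  a_k=1  p_k/q_k = 17/3
fundamental: x₁=17, y₁=3  (since 289 − 32·9 = 1)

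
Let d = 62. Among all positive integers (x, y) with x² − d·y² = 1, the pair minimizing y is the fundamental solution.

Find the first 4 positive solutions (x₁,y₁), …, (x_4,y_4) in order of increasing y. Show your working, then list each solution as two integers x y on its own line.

d=62: √d = [7; 1,6,1,14] (ℓ=4, even), read p_3/q_3
step 0: (7, 1)  from 7·(1,0) + (0,1)
…
step 2: (55, 7)  from 6·(8,1) + (7,1)
step 3: (63, 8)  from 1·(55,7) + (8,1)
→ (63, 8).  Check: 63²=3969, 62·8²=3968, difference 1.
n=2: (63,8)∘(63,8) = (63·63+62·8·8, 63·8+8·63) = (7937,1008)
n=3: (7937,1008)∘(63,8) = (63·7937+62·8·1008, 63·1008+8·7937) = (999999,127000)
n=4: (999999,127000)∘(63,8) = (63·999999+62·8·127000, 63·127000+8·999999) = (125991937,16000992)

63 8
7937 1008
999999 127000
125991937 16000992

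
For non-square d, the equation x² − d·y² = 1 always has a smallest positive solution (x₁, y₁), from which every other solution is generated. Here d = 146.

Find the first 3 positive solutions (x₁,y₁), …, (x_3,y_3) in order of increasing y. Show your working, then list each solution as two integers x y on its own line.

145 12
42049 3480
12194065 1009188

d=146: √d = [12; 12,24] (ℓ=2, even), read p_1/q_1
step 0: (12, 1)  from 12·(1,0) + (0,1)
step 1: (145, 12)  from 12·(12,1) + (1,0)
(x₁, y₁) = (145, 12);  145² − 146·12² = 1 ✓
(145+12√146)^2 = 42049 + 3480√146
(145+12√146)^3 = 12194065 + 1009188√146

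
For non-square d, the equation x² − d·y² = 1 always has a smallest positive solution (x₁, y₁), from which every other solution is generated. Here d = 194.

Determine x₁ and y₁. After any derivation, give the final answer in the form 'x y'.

195 14

[13; 1,12,1,26] for √194; ℓ=4 ⇒ convergent index 3
step 0: (13, 1)  from 13·(1,0) + (0,1)
step 1: (14, 1)  from 1·(13,1) + (1,0)
step 2: (181, 13)  from 12·(14,1) + (13,1)
step 3: (195, 14)  from 1·(181,13) + (14,1)
(x₁, y₁) = (195, 14);  195² − 194·14² = 1 ✓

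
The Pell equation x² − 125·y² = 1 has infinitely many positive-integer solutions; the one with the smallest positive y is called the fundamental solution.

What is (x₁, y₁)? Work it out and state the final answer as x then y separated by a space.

930249 83204

√125 → a₀=11, period (5,1,1,5,22); ℓ=5 odd so k=9
step 0: (11, 1)  from 11·(1,0) + (0,1)
…
step 2: (67, 6)  from 1·(56,5) + (11,1)
step 3: (123, 11)  from 1·(67,6) + (56,5)
step 4: (682, 61)  from 5·(123,11) + (67,6)
step 5: (15127, 1353)  from 22·(682,61) + (123,11)
step 6: (76317, 6826)  from 5·(15127,1353) + (682,61)
step 7: (91444, 8179)  from 1·(76317,6826) + (15127,1353)
step 8: (167761, 15005)  from 1·(91444,8179) + (76317,6826)
step 9: (930249, 83204)  from 5·(167761,15005) + (91444,8179)
→ (930249, 83204).  Check: 930249²=865363202001, 125·83204²=865363202000, difference 1.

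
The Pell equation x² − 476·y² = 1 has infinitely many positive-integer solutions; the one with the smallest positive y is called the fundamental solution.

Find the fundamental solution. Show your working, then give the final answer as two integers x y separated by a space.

28799 1320

d=476: √d = [21; 1,4,2,10,2,4,1,42] (ℓ=8, even), read p_7/q_7
i=0: a=21 ⇒ p=21, q=1
…
i=2: a=4 ⇒ p=109, q=5
i=3: a=2 ⇒ p=240, q=11
i=4: a=10 ⇒ p=2509, q=115
…
i=6: a=4 ⇒ p=23541, q=1079
i=7: a=1 ⇒ p=28799, q=1320
(x₁, y₁) = (28799, 1320);  28799² − 476·1320² = 1 ✓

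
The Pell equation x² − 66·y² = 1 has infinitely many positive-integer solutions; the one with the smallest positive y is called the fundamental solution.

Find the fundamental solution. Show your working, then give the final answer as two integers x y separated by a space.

65 8

√66 = [8; 8,16, …], period ℓ=2 (even) → k=1
i=0: a=8 ⇒ p=8, q=1
i=1: a=8 ⇒ p=65, q=8
→ (65, 8).  Check: 65²=4225, 66·8²=4224, difference 1.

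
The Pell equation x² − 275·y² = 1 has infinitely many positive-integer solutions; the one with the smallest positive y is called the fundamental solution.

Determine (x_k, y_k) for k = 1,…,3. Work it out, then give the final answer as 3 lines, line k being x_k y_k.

199 12
79201 4776
31521799 1900836

√275 = [16; 1,1,2,1,1,32, …], period ℓ=6 (even) → k=5
a_0=16:  p_0=16·1+0=16,  q_0=16·0+1=1
a_1=1:  p_1=1·16+1=17,  q_1=1·1+0=1
…
a_3=2:  p_3=2·33+17=83,  q_3=2·2+1=5
a_4=1:  p_4=1·83+33=116,  q_4=1·5+2=7
a_5=1:  p_5=1·116+83=199,  q_5=1·7+5=12
fundamental: x₁=199, y₁=12  (since 39601 − 275·144 = 1)
(199+12√275)^2 = 79201 + 4776√275
(199+12√275)^3 = 31521799 + 1900836√275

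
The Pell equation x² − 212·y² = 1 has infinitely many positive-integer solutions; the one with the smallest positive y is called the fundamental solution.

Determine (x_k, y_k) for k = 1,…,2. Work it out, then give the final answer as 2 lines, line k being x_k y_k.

d=212: √d = [14; 1,1,3,1,1,…,1,1,28] (ℓ=14, even), read p_13/q_13
k=0  a_k=14  p_k/q_k = 14/1
k=1  a_k=1  p_k/q_k = 15/1
…
k=5  a_k=1  p_k/q_k = 233/16
k=6  a_k=1  p_k/q_k = 364/25
k=7  a_k=6  p_k/q_k = 2417/166
…
k=12  a_k=1  p_k/q_k = 37114/2549
k=13  a_k=1  p_k/q_k = 66249/4550
(x₁, y₁) = (66249, 4550);  66249² − 212·4550² = 1 ✓
n=2: (66249,4550)∘(66249,4550) = (66249·66249+212·4550·4550, 66249·4550+4550·66249) = (8777860001,602865900)

66249 4550
8777860001 602865900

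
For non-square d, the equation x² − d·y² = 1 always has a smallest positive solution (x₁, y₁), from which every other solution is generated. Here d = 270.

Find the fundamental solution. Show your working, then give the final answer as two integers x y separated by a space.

5291 322

√270 → a₀=16, period (2,3,6,3,2,32); ℓ=6 even so k=5
step 0: (16, 1)  from 16·(1,0) + (0,1)
step 1: (33, 2)  from 2·(16,1) + (1,0)
step 2: (115, 7)  from 3·(33,2) + (16,1)
…
step 4: (2284, 139)  from 3·(723,44) + (115,7)
step 5: (5291, 322)  from 2·(2284,139) + (723,44)
→ (5291, 322).  Check: 5291²=27994681, 270·322²=27994680, difference 1.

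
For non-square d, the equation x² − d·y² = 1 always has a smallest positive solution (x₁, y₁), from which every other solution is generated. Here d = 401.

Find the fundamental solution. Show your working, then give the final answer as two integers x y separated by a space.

d=401: √d = [20; 40] (ℓ=1, odd), read p_1/q_1
a_0=20:  p_0=20·1+0=20,  q_0=20·0+1=1
a_1=40:  p_1=40·20+1=801,  q_1=40·1+0=40
fundamental: x₁=801, y₁=40  (since 641601 − 401·1600 = 1)

801 40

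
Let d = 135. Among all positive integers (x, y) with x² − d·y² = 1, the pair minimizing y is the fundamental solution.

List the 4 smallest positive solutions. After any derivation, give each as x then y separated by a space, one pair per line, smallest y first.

244 21
119071 10248
58106404 5001003
28355806081 2440479216

√135 = [11; 1,1,1,1,1,1,1,22, …], period ℓ=8 (even) → k=7
i=0: a=11 ⇒ p=11, q=1
i=1: a=1 ⇒ p=12, q=1
i=2: a=1 ⇒ p=23, q=2
i=3: a=1 ⇒ p=35, q=3
i=4: a=1 ⇒ p=58, q=5
i=5: a=1 ⇒ p=93, q=8
i=6: a=1 ⇒ p=151, q=13
i=7: a=1 ⇒ p=244, q=21
→ (244, 21).  Check: 244²=59536, 135·21²=59535, difference 1.
(244+21√135)^2 = 119071 + 10248√135
(244+21√135)^3 = 58106404 + 5001003√135
(244+21√135)^4 = 28355806081 + 2440479216√135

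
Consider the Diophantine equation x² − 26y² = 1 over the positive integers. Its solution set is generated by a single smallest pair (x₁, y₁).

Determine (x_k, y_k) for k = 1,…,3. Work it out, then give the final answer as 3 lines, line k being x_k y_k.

51 10
5201 1020
530451 104030

√26 = [5; 10, …], period ℓ=1 (odd) → k=1
a_0=5:  p_0=5·1+0=5,  q_0=5·0+1=1
a_1=10:  p_1=10·5+1=51,  q_1=10·1+0=10
fundamental: x₁=51, y₁=10  (since 2601 − 26·100 = 1)
(51+10√26)^2 = 5201 + 1020√26
(51+10√26)^3 = 530451 + 104030√26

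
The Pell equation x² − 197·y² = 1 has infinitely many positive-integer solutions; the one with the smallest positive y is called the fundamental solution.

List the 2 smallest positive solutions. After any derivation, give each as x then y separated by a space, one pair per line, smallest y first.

√197 = [14; 28, …], period ℓ=1 (odd) → k=1
k=0  a_k=14  p_k/q_k = 14/1
k=1  a_k=28  p_k/q_k = 393/28
(x₁, y₁) = (393, 28);  393² − 197·28² = 1 ✓
(393+28√197)^2 = 308897 + 22008√197

393 28
308897 22008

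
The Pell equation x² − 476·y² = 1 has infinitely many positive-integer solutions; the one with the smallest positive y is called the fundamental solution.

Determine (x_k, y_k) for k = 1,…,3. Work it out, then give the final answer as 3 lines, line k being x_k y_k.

28799 1320
1658764801 76029360
95541534979199 4379139075960

√476 → a₀=21, period (1,4,2,10,2,4,1,42); ℓ=8 even so k=7
step 0: (21, 1)  from 21·(1,0) + (0,1)
step 1: (22, 1)  from 1·(21,1) + (1,0)
…
step 3: (240, 11)  from 2·(109,5) + (22,1)
step 4: (2509, 115)  from 10·(240,11) + (109,5)
step 5: (5258, 241)  from 2·(2509,115) + (240,11)
step 6: (23541, 1079)  from 4·(5258,241) + (2509,115)
step 7: (28799, 1320)  from 1·(23541,1079) + (5258,241)
→ (28799, 1320).  Check: 28799²=829382401, 476·1320²=829382400, difference 1.
k=2:  x_2 = 28799·28799+476·1320·1320 = 1658764801,  y_2 = 28799·1320+1320·28799 = 76029360
k=3:  x_3 = 28799·1658764801+476·1320·76029360 = 95541534979199,  y_3 = 28799·76029360+1320·1658764801 = 4379139075960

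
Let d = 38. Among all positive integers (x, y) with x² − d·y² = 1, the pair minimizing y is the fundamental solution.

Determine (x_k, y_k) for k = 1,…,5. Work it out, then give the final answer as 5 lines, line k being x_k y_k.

37 6
2737 444
202501 32850
14982337 2430456
1108490437 179820894

[6; 6,12] for √38; ℓ=2 ⇒ convergent index 1
a_0=6:  p_0=6·1+0=6,  q_0=6·0+1=1
a_1=6:  p_1=6·6+1=37,  q_1=6·1+0=6
(x₁, y₁) = (37, 6);  37² − 38·6² = 1 ✓
(x_2, y_2) = (37·37 + 38·6·6, 37·6 + 6·37) = (2737, 444)
(x_3, y_3) = (37·2737 + 38·6·444, 37·444 + 6·2737) = (202501, 32850)
(x_4, y_4) = (37·202501 + 38·6·32850, 37·32850 + 6·202501) = (14982337, 2430456)
(x_5, y_5) = (37·14982337 + 38·6·2430456, 37·2430456 + 6·14982337) = (1108490437, 179820894)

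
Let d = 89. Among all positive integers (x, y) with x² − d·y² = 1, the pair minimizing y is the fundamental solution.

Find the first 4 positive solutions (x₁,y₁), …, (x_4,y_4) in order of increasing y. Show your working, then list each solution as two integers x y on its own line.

500001 53000
500002000001 53000106000
500003000004500001 53000212000159000
500004000010000008000001 53000318000530000212000

d=89: √d = [9; 2,3,3,2,18] (ℓ=5, odd), read p_9/q_9
step 0: (9, 1)  from 9·(1,0) + (0,1)
…
step 2: (66, 7)  from 3·(19,2) + (9,1)
step 3: (217, 23)  from 3·(66,7) + (19,2)
step 4: (500, 53)  from 2·(217,23) + (66,7)
step 5: (9217, 977)  from 18·(500,53) + (217,23)
step 6: (18934, 2007)  from 2·(9217,977) + (500,53)
step 7: (66019, 6998)  from 3·(18934,2007) + (9217,977)
step 8: (216991, 23001)  from 3·(66019,6998) + (18934,2007)
step 9: (500001, 53000)  from 2·(216991,23001) + (66019,6998)
→ (500001, 53000).  Check: 500001²=250001000001, 89·53000²=250001000000, difference 1.
k=2:  x_2 = 500001·500001+89·53000·53000 = 500002000001,  y_2 = 500001·53000+53000·500001 = 53000106000
k=3:  x_3 = 500001·500002000001+89·53000·53000106000 = 500003000004500001,  y_3 = 500001·53000106000+53000·500002000001 = 53000212000159000
k=4:  x_4 = 500001·500003000004500001+89·53000·53000212000159000 = 500004000010000008000001,  y_4 = 500001·53000212000159000+53000·500003000004500001 = 53000318000530000212000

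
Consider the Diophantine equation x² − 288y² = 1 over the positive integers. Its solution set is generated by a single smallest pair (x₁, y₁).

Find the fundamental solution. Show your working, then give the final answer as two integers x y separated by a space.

√288 = [16; 1,32, …], period ℓ=2 (even) → k=1
k=0  a_k=16  p_k/q_k = 16/1
k=1  a_k=1  p_k/q_k = 17/1
→ (17, 1).  Check: 17²=289, 288·1²=288, difference 1.

17 1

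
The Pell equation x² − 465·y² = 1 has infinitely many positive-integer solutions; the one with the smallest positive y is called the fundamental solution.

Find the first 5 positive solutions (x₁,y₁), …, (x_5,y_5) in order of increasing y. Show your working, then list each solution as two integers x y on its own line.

15871 736
503777281 23362112
15990898437631 741560158368
507583097703505921 23538602523554944
16111702671313786506751 747162320561120874080

d=465: √d = [21; 1,1,3,2,2,2,3,1,1,42] (ℓ=10, even), read p_9/q_9
step 0: (21, 1)  from 21·(1,0) + (0,1)
step 1: (22, 1)  from 1·(21,1) + (1,0)
…
step 6: (2027, 94)  from 2·(841,39) + (345,16)
step 7: (6922, 321)  from 3·(2027,94) + (841,39)
step 8: (8949, 415)  from 1·(6922,321) + (2027,94)
step 9: (15871, 736)  from 1·(8949,415) + (6922,321)
fundamental: x₁=15871, y₁=736  (since 251888641 − 465·541696 = 1)
(x_2, y_2) = (15871·15871 + 465·736·736, 15871·736 + 736·15871) = (503777281, 23362112)
(x_3, y_3) = (15871·503777281 + 465·736·23362112, 15871·23362112 + 736·503777281) = (15990898437631, 741560158368)
(x_4, y_4) = (15871·15990898437631 + 465·736·741560158368, 15871·741560158368 + 736·15990898437631) = (507583097703505921, 23538602523554944)
(x_5, y_5) = (15871·507583097703505921 + 465·736·23538602523554944, 15871·23538602523554944 + 736·507583097703505921) = (16111702671313786506751, 747162320561120874080)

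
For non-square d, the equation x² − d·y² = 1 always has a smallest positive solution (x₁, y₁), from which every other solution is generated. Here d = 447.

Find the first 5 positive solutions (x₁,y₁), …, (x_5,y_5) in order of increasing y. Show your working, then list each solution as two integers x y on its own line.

148 7
43807 2072
12966724 613305
3838106497 181536208
1136066556388 53734104263

√447 = [21; 7,42, …], period ℓ=2 (even) → k=1
i=0: a=21 ⇒ p=21, q=1
i=1: a=7 ⇒ p=148, q=7
fundamental: x₁=148, y₁=7  (since 21904 − 447·49 = 1)
(148+7√447)^2 = 43807 + 2072√447
(148+7√447)^3 = 12966724 + 613305√447
(148+7√447)^4 = 3838106497 + 181536208√447
(148+7√447)^5 = 1136066556388 + 53734104263√447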